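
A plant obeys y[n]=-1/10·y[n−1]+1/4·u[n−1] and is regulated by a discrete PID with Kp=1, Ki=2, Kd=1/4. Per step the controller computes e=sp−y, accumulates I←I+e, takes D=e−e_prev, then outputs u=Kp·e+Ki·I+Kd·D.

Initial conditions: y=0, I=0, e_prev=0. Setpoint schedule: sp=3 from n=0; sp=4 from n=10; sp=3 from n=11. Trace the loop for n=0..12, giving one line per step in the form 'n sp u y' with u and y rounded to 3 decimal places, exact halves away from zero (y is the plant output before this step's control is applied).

0 3 9.750 0.000
1 3 7.078 2.438
2 3 11.776 1.526
3 3 10.383 2.791
4 3 12.660 2.317
5 3 11.904 2.933
6 3 13.006 2.683
7 3 12.601 2.983
8 3 13.136 2.852
9 3 12.922 2.999
10 4 16.433 2.931
11 3 12.180 3.815
12 3 14.764 2.663

(exact arithmetic carried between steps; '≈' marks a value shown rounded to 6 d.p. or computed from one; I and e_prev carry over from the previous line; the table rounds u and y to 3 d.p., halves away from zero)
n=0: y=0, sp=3, e=sp−y=3; I=3, D=e−e_prev=3; u=1·3+2·3+1/4·3=9.75; next y=-1/10·0+1/4·9.75=2.4375
n=1: y=2.4375, sp=3, e=sp−y=0.5625; I=3.5625, D=e−e_prev=-2.4375; u=1·0.5625+2·3.5625+1/4·(-2.4375)=7.078125; next y=-1/10·2.4375+1/4·7.078125≈1.525781
n=2: y≈1.525781, sp=3, e=sp−y≈1.474219; I≈5.036719, D=e−e_prev≈0.911719; u=1·1.474219+2·5.036719+1/4·0.911719≈11.775586; next y=-1/10·1.525781+1/4·11.775586≈2.791318
n=3: y≈2.791318, sp=3, e=sp−y≈0.208682; I≈5.245400, D=e−e_prev≈-1.265537; u=1·0.208682+2·5.245400+1/4·(-1.265537)≈10.383098; next y=-1/10·2.791318+1/4·10.383098≈2.316643
n=4: y≈2.316643, sp=3, e=sp−y≈0.683357; I≈5.928758, D=e−e_prev≈0.474676; u=1·0.683357+2·5.928758+1/4·0.474676≈12.659542; next y=-1/10·2.316643+1/4·12.659542≈2.933221
n=5: y≈2.933221, sp=3, e=sp−y≈0.066779; I≈5.995537, D=e−e_prev≈-0.616578; u=1·0.066779+2·5.995537+1/4·(-0.616578)≈11.903707; next y=-1/10·2.933221+1/4·11.903707≈2.682605
n=6: y≈2.682605, sp=3, e=sp−y≈0.317395; I≈6.312932, D=e−e_prev≈0.250616; u=1·0.317395+2·6.312932+1/4·0.250616≈13.005913; next y=-1/10·2.682605+1/4·13.005913≈2.983218
n=7: y≈2.983218, sp=3, e=sp−y≈0.016782; I≈6.329714, D=e−e_prev≈-0.300613; u=1·0.016782+2·6.329714+1/4·(-0.300613)≈12.601057; next y=-1/10·2.983218+1/4·12.601057≈2.851942
n=8: y≈2.851942, sp=3, e=sp−y≈0.148058; I≈6.477772, D=e−e_prev≈0.131275; u=1·0.148058+2·6.477772+1/4·0.131275≈13.136419; next y=-1/10·2.851942+1/4·13.136419≈2.998911
n=9: y≈2.998911, sp=3, e=sp−y≈0.001089; I≈6.478861, D=e−e_prev≈-0.146968; u=1·0.001089+2·6.478861+1/4·(-0.146968)≈12.922069; next y=-1/10·2.998911+1/4·12.922069≈2.930626
n=10: y≈2.930626, sp=4, e=sp−y≈1.069374; I≈7.548235, D=e−e_prev≈1.068284; u=1·1.069374+2·7.548235+1/4·1.068284≈16.432914; next y=-1/10·2.930626+1/4·16.432914≈3.815166
n=11: y≈3.815166, sp=3, e=sp−y≈-0.815166; I≈6.733069, D=e−e_prev≈-1.884540; u=1·(-0.815166)+2·6.733069+1/4·(-1.884540)≈12.179837; next y=-1/10·3.815166+1/4·12.179837≈2.663443
n=12: y≈2.663443, sp=3, e=sp−y≈0.336557; I≈7.069626, D=e−e_prev≈1.151723; u=1·0.336557+2·7.069626+1/4·1.151723≈14.763741; next y=-1/10·2.663443+1/4·14.763741≈3.424591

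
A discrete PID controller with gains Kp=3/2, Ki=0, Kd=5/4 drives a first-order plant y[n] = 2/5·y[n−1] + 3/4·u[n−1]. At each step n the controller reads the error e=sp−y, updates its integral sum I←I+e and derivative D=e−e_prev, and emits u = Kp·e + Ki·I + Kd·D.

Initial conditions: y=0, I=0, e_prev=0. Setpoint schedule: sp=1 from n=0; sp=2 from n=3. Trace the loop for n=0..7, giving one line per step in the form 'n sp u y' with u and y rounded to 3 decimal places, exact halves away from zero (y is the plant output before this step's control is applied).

0 1 2.750 0.000
1 1 -4.172 2.063
2 1 10.414 -2.304
3 2 -17.574 6.889
4 2 40.280 -10.425
5 2 -81.641 26.040
6 2 175.291 -50.815
7 2 -366.161 111.143

(exact arithmetic carried between steps; '≈' marks a value shown rounded to 6 d.p. or computed from one; I and e_prev carry over from the previous line; the table rounds u and y to 3 d.p., halves away from zero)
n=0: y=0, sp=1, e=sp−y=1; I=1, D=e−e_prev=1; u=3/2·1+0·1+5/4·1=2.75; next y=2/5·0+3/4·2.75=2.0625
n=1: y=2.0625, sp=1, e=sp−y=-1.0625; I=-0.0625, D=e−e_prev=-2.0625; u=3/2·(-1.0625)+0·(-0.0625)+5/4·(-2.0625)=-4.171875; next y=2/5·2.0625+3/4·(-4.171875)≈-2.303906
n=2: y≈-2.303906, sp=1, e=sp−y≈3.303906; I≈3.241406, D=e−e_prev≈4.366406; u=3/2·3.303906+0·3.241406+5/4·4.366406≈10.413867; next y=2/5·(-2.303906)+3/4·10.413867≈6.888838
n=3: y≈6.888838, sp=2, e=sp−y≈-4.888838; I≈-1.647432, D=e−e_prev≈-8.192744; u=3/2·(-4.888838)+0·(-1.647432)+5/4·(-8.192744)≈-17.574187; next y=2/5·6.888838+3/4·(-17.574187)≈-10.425105
n=4: y≈-10.425105, sp=2, e=sp−y≈12.425105; I≈10.777673, D=e−e_prev≈17.313943; u=3/2·12.425105+0·10.777673+5/4·17.313943≈40.280086; next y=2/5·(-10.425105)+3/4·40.280086≈26.040023
n=5: y≈26.040023, sp=2, e=sp−y≈-24.040023; I≈-13.262349, D=e−e_prev≈-36.465128; u=3/2·(-24.040023)+0·(-13.262349)+5/4·(-36.465128)≈-81.641444; next y=2/5·26.040023+3/4·(-81.641444)≈-50.815074
n=6: y≈-50.815074, sp=2, e=sp−y≈52.815074; I≈39.552725, D=e−e_prev≈76.855097; u=3/2·52.815074+0·39.552725+5/4·76.855097≈175.291482; next y=2/5·(-50.815074)+3/4·175.291482≈111.142582
n=7: y≈111.142582, sp=2, e=sp−y≈-109.142582; I≈-69.589857, D=e−e_prev≈-161.957655; u=3/2·(-109.142582)+0·(-69.589857)+5/4·(-161.957655)≈-366.160942; next y=2/5·111.142582+3/4·(-366.160942)≈-230.163674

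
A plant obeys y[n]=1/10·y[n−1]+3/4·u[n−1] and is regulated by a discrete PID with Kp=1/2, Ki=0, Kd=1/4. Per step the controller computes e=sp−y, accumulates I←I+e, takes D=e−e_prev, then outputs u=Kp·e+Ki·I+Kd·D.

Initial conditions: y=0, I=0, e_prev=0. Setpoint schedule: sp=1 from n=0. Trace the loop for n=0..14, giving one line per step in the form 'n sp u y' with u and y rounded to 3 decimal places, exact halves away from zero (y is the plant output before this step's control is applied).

0 1 0.750 0.000
1 1 0.078 0.563
2 1 0.554 0.115
3 1 0.208 0.427
4 1 0.458 0.199
5 1 0.277 0.363
6 1 0.408 0.244
7 1 0.314 0.330
8 1 0.381 0.268
9 1 0.332 0.313
10 1 0.368 0.281
11 1 0.342 0.304
12 1 0.361 0.287
13 1 0.347 0.299
14 1 0.357 0.290

(exact arithmetic carried between steps; '≈' marks a value shown rounded to 6 d.p. or computed from one; I and e_prev carry over from the previous line; the table rounds u and y to 3 d.p., halves away from zero)
n=0: y=0, sp=1, e=sp−y=1; I=1, D=e−e_prev=1; u=1/2·1+0·1+1/4·1=0.75; next y=1/10·0+3/4·0.75=0.5625
n=1: y=0.5625, sp=1, e=sp−y=0.4375; I=1.4375, D=e−e_prev=-0.5625; u=1/2·0.4375+0·1.4375+1/4·(-0.5625)=0.078125; next y=1/10·0.5625+3/4·0.078125≈0.114844
n=2: y≈0.114844, sp=1, e=sp−y≈0.885156; I≈2.322656, D=e−e_prev≈0.447656; u=1/2·0.885156+0·2.322656+1/4·0.447656≈0.554492; next y=1/10·0.114844+3/4·0.554492≈0.427354
n=3: y≈0.427354, sp=1, e=sp−y≈0.572646; I≈2.895303, D=e−e_prev≈-0.312510; u=1/2·0.572646+0·2.895303+1/4·(-0.312510)≈0.208196; next y=1/10·0.427354+3/4·0.208196≈0.198882
n=4: y≈0.198882, sp=1, e=sp−y≈0.801118; I≈3.696421, D=e−e_prev≈0.228471; u=1/2·0.801118+0·3.696421+1/4·0.228471≈0.457677; next y=1/10·0.198882+3/4·0.457677≈0.363146
n=5: y≈0.363146, sp=1, e=sp−y≈0.636854; I≈4.333275, D=e−e_prev≈-0.164264; u=1/2·0.636854+0·4.333275+1/4·(-0.164264)≈0.277361; next y=1/10·0.363146+3/4·0.277361≈0.244335
n=6: y≈0.244335, sp=1, e=sp−y≈0.755665; I≈5.088939, D=e−e_prev≈0.118810; u=1/2·0.755665+0·5.088939+1/4·0.118810≈0.407535; next y=1/10·0.244335+3/4·0.407535≈0.330085
n=7: y≈0.330085, sp=1, e=sp−y≈0.669915; I≈5.758855, D=e−e_prev≈-0.085749; u=1/2·0.669915+0·5.758855+1/4·(-0.085749)≈0.313520; next y=1/10·0.330085+3/4·0.313520≈0.268149
n=8: y≈0.268149, sp=1, e=sp−y≈0.731851; I≈6.490706, D=e−e_prev≈0.061936; u=1/2·0.731851+0·6.490706+1/4·0.061936≈0.381410; next y=1/10·0.268149+3/4·0.381410≈0.312872
n=9: y≈0.312872, sp=1, e=sp−y≈0.687128; I≈7.177834, D=e−e_prev≈-0.044723; u=1/2·0.687128+0·7.177834+1/4·(-0.044723)≈0.332383; next y=1/10·0.312872+3/4·0.332383≈0.280575
n=10: y≈0.280575, sp=1, e=sp−y≈0.719425; I≈7.897259, D=e−e_prev≈0.032298; u=1/2·0.719425+0·7.897259+1/4·0.032298≈0.367787; next y=1/10·0.280575+3/4·0.367787≈0.303898
n=11: y≈0.303898, sp=1, e=sp−y≈0.696102; I≈8.593361, D=e−e_prev≈-0.023323; u=1/2·0.696102+0·8.593361+1/4·(-0.023323)≈0.342220; next y=1/10·0.303898+3/4·0.342220≈0.287055
n=12: y≈0.287055, sp=1, e=sp−y≈0.712945; I≈9.306306, D=e−e_prev≈0.016843; u=1/2·0.712945+0·9.306306+1/4·0.016843≈0.360683; next y=1/10·0.287055+3/4·0.360683≈0.299218
n=13: y≈0.299218, sp=1, e=sp−y≈0.700782; I≈10.007089, D=e−e_prev≈-0.012163; u=1/2·0.700782+0·10.007089+1/4·(-0.012163)≈0.347350; next y=1/10·0.299218+3/4·0.347350≈0.290435
n=14: y≈0.290435, sp=1, e=sp−y≈0.709565; I≈10.716654, D=e−e_prev≈0.008783; u=1/2·0.709565+0·10.716654+1/4·0.008783≈0.356979; next y=1/10·0.290435+3/4·0.356979≈0.296777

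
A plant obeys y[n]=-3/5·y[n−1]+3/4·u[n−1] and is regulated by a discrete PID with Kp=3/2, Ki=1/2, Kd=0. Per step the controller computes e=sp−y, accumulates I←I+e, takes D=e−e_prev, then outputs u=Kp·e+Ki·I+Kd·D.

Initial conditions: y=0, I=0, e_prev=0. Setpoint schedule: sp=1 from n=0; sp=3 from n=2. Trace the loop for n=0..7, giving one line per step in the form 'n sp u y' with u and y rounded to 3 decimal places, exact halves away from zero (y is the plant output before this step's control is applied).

(exact arithmetic carried between steps; '≈' marks a value shown rounded to 6 d.p. or computed from one; I and e_prev carry over from the previous line; the table rounds u and y to 3 d.p., halves away from zero)
n=0: y=0, sp=1, e=sp−y=1; I=1, D=e−e_prev=1; u=3/2·1+1/2·1+0·1=2; next y=-3/5·0+3/4·2=1.5
n=1: y=1.5, sp=1, e=sp−y=-0.5; I=0.5, D=e−e_prev=-1.5; u=3/2·(-0.5)+1/2·0.5+0·(-1.5)=-0.5; next y=-3/5·1.5+3/4·(-0.5)=-1.275
n=2: y=-1.275, sp=3, e=sp−y=4.275; I=4.775, D=e−e_prev=4.775; u=3/2·4.275+1/2·4.775+0·4.775=8.8; next y=-3/5·(-1.275)+3/4·8.8=7.365
n=3: y=7.365, sp=3, e=sp−y=-4.365; I=0.41, D=e−e_prev=-8.64; u=3/2·(-4.365)+1/2·0.41+0·(-8.64)=-6.3425; next y=-3/5·7.365+3/4·(-6.3425)=-9.175875
n=4: y=-9.175875, sp=3, e=sp−y=12.175875; I=12.585875, D=e−e_prev=16.540875; u=3/2·12.175875+1/2·12.585875+0·16.540875=24.55675; next y=-3/5·(-9.175875)+3/4·24.55675≈23.923088
n=5: y≈23.923088, sp=3, e=sp−y≈-20.923088; I≈-8.337213, D=e−e_prev≈-33.098963; u=3/2·(-20.923088)+1/2·(-8.337213)+0·(-33.098963)≈-35.553238; next y=-3/5·23.923088+3/4·(-35.553238)≈-41.018781
n=6: y≈-41.018781, sp=3, e=sp−y≈44.018781; I≈35.681568, D=e−e_prev≈64.941868; u=3/2·44.018781+1/2·35.681568+0·64.941868≈83.868955; next y=-3/5·(-41.018781)+3/4·83.868955≈87.512985
n=7: y≈87.512985, sp=3, e=sp−y≈-84.512985; I≈-48.831417, D=e−e_prev≈-128.531765; u=3/2·(-84.512985)+1/2·(-48.831417)+0·(-128.531765)≈-151.185185; next y=-3/5·87.512985+3/4·(-151.185185)≈-165.896680

0 1 2.000 0.000
1 1 -0.500 1.500
2 3 8.800 -1.275
3 3 -6.343 7.365
4 3 24.557 -9.176
5 3 -35.553 23.923
6 3 83.869 -41.019
7 3 -151.185 87.513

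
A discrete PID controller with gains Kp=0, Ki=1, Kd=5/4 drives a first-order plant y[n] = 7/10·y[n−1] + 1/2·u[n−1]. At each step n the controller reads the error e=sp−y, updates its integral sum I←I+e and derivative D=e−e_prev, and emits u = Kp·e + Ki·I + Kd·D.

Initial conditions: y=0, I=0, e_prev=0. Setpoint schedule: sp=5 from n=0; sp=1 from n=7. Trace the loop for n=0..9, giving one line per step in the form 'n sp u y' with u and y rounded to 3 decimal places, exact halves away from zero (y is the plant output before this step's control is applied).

(exact arithmetic carried between steps; '≈' marks a value shown rounded to 6 d.p. or computed from one; I and e_prev carry over from the previous line; the table rounds u and y to 3 d.p., halves away from zero)
n=0: y=0, sp=5, e=sp−y=5; I=5, D=e−e_prev=5; u=0·5+1·5+5/4·5=11.25; next y=7/10·0+1/2·11.25=5.625
n=1: y=5.625, sp=5, e=sp−y=-0.625; I=4.375, D=e−e_prev=-5.625; u=0·(-0.625)+1·4.375+5/4·(-5.625)=-2.65625; next y=7/10·5.625+1/2·(-2.65625)=2.609375
n=2: y=2.609375, sp=5, e=sp−y=2.390625; I=6.765625, D=e−e_prev=3.015625; u=0·2.390625+1·6.765625+5/4·3.015625≈10.535156; next y=7/10·2.609375+1/2·10.535156≈7.094141
n=3: y≈7.094141, sp=5, e=sp−y≈-2.094141; I≈4.671484, D=e−e_prev≈-4.484766; u=0·(-2.094141)+1·4.671484+5/4·(-4.484766)≈-0.934473; next y=7/10·7.094141+1/2·(-0.934473)≈4.498662
n=4: y≈4.498662, sp=5, e=sp−y≈0.501338; I≈5.172822, D=e−e_prev≈2.595479; u=0·0.501338+1·5.172822+5/4·2.595479≈8.417170; next y=7/10·4.498662+1/2·8.417170≈7.357649
n=5: y≈7.357649, sp=5, e=sp−y≈-2.357649; I≈2.815174, D=e−e_prev≈-2.858987; u=0·(-2.357649)+1·2.815174+5/4·(-2.858987)≈-0.758560; next y=7/10·7.357649+1/2·(-0.758560)≈4.771074
n=6: y≈4.771074, sp=5, e=sp−y≈0.228926; I≈3.044099, D=e−e_prev≈2.586574; u=0·0.228926+1·3.044099+5/4·2.586574≈6.277317; next y=7/10·4.771074+1/2·6.277317≈6.478411
n=7: y≈6.478411, sp=1, e=sp−y≈-5.478411; I≈-2.434311, D=e−e_prev≈-5.707336; u=0·(-5.478411)+1·(-2.434311)+5/4·(-5.707336)≈-9.568482; next y=7/10·6.478411+1/2·(-9.568482)≈-0.249353
n=8: y≈-0.249353, sp=1, e=sp−y≈1.249353; I≈-1.184958, D=e−e_prev≈6.727764; u=0·1.249353+1·(-1.184958)+5/4·6.727764≈7.224747; next y=7/10·(-0.249353)+1/2·7.224747≈3.437826
n=9: y≈3.437826, sp=1, e=sp−y≈-2.437826; I≈-3.622784, D=e−e_prev≈-3.687180; u=0·(-2.437826)+1·(-3.622784)+5/4·(-3.687180)≈-8.231759; next y=7/10·3.437826+1/2·(-8.231759)≈-1.709401

0 5 11.250 0.000
1 5 -2.656 5.625
2 5 10.535 2.609
3 5 -0.934 7.094
4 5 8.417 4.499
5 5 -0.759 7.358
6 5 6.277 4.771
7 1 -9.568 6.478
8 1 7.225 -0.249
9 1 -8.232 3.438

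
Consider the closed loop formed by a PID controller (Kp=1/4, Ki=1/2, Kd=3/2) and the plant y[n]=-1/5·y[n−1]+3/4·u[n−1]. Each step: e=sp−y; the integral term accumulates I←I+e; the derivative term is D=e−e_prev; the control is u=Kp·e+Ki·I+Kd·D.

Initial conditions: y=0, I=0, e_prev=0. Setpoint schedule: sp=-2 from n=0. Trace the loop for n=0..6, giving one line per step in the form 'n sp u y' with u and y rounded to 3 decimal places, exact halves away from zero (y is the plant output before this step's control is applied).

(exact arithmetic carried between steps; '≈' marks a value shown rounded to 6 d.p. or computed from one; I and e_prev carry over from the previous line; the table rounds u and y to 3 d.p., halves away from zero)
n=0: y=0, sp=-2, e=sp−y=-2; I=-2, D=e−e_prev=-2; u=1/4·(-2)+1/2·(-2)+3/2·(-2)=-4.5; next y=-1/5·0+3/4·(-4.5)=-3.375
n=1: y=-3.375, sp=-2, e=sp−y=1.375; I=-0.625, D=e−e_prev=3.375; u=1/4·1.375+1/2·(-0.625)+3/2·3.375=5.09375; next y=-1/5·(-3.375)+3/4·5.09375≈4.495313
n=2: y≈4.495313, sp=-2, e=sp−y≈-6.495313; I≈-7.120313, D=e−e_prev≈-7.870313; u=1/4·(-6.495313)+1/2·(-7.120313)+3/2·(-7.870313)≈-16.989453; next y=-1/5·4.495313+3/4·(-16.989453)≈-13.641152
n=3: y≈-13.641152, sp=-2, e=sp−y≈11.641152; I≈4.520840, D=e−e_prev≈18.136465; u=1/4·11.641152+1/2·4.520840+3/2·18.136465≈32.375405; next y=-1/5·(-13.641152)+3/4·32.375405≈27.009784
n=4: y≈27.009784, sp=-2, e=sp−y≈-29.009784; I≈-24.488945, D=e−e_prev≈-40.650937; u=1/4·(-29.009784)+1/2·(-24.488945)+3/2·(-40.650937)≈-80.473324; next y=-1/5·27.009784+3/4·(-80.473324)≈-65.756950
n=5: y≈-65.756950, sp=-2, e=sp−y≈63.756950; I≈39.268005, D=e−e_prev≈92.766734; u=1/4·63.756950+1/2·39.268005+3/2·92.766734≈174.723341; next y=-1/5·(-65.756950)+3/4·174.723341≈144.193896
n=6: y≈144.193896, sp=-2, e=sp−y≈-146.193896; I≈-106.925891, D=e−e_prev≈-209.950845; u=1/4·(-146.193896)+1/2·(-106.925891)+3/2·(-209.950845)≈-404.937687; next y=-1/5·144.193896+3/4·(-404.937687)≈-332.542044

0 -2 -4.500 0.000
1 -2 5.094 -3.375
2 -2 -16.989 4.495
3 -2 32.375 -13.641
4 -2 -80.473 27.010
5 -2 174.723 -65.757
6 -2 -404.938 144.194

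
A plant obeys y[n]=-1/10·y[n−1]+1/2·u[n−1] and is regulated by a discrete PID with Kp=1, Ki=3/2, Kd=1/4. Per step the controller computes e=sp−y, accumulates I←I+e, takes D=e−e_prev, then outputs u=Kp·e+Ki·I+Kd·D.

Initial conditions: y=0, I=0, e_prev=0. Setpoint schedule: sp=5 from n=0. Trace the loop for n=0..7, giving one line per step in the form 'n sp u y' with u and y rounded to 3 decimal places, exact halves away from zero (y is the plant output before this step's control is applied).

(exact arithmetic carried between steps; '≈' marks a value shown rounded to 6 d.p. or computed from one; I and e_prev carry over from the previous line; the table rounds u and y to 3 d.p., halves away from zero)
n=0: y=0, sp=5, e=sp−y=5; I=5, D=e−e_prev=5; u=1·5+3/2·5+1/4·5=13.75; next y=-1/10·0+1/2·13.75=6.875
n=1: y=6.875, sp=5, e=sp−y=-1.875; I=3.125, D=e−e_prev=-6.875; u=1·(-1.875)+3/2·3.125+1/4·(-6.875)=1.09375; next y=-1/10·6.875+1/2·1.09375=-0.140625
n=2: y=-0.140625, sp=5, e=sp−y=5.140625; I=8.265625, D=e−e_prev=7.015625; u=1·5.140625+3/2·8.265625+1/4·7.015625≈19.292969; next y=-1/10·(-0.140625)+1/2·19.292969≈9.660547
n=3: y≈9.660547, sp=5, e=sp−y≈-4.660547; I≈3.605078, D=e−e_prev≈-9.801172; u=1·(-4.660547)+3/2·3.605078+1/4·(-9.801172)≈-1.703223; next y=-1/10·9.660547+1/2·(-1.703223)≈-1.817666
n=4: y≈-1.817666, sp=5, e=sp−y≈6.817666; I≈10.422744, D=e−e_prev≈11.478213; u=1·6.817666+3/2·10.422744+1/4·11.478213≈25.321335; next y=-1/10·(-1.817666)+1/2·25.321335≈12.842434
n=5: y≈12.842434, sp=5, e=sp−y≈-7.842434; I≈2.580310, D=e−e_prev≈-14.660100; u=1·(-7.842434)+3/2·2.580310+1/4·(-14.660100)≈-7.636995; next y=-1/10·12.842434+1/2·(-7.636995)≈-5.102741
n=6: y≈-5.102741, sp=5, e=sp−y≈10.102741; I≈12.683051, D=e−e_prev≈17.945175; u=1·10.102741+3/2·12.683051+1/4·17.945175≈33.613610; next y=-1/10·(-5.102741)+1/2·33.613610≈17.317079
n=7: y≈17.317079, sp=5, e=sp−y≈-12.317079; I≈0.365971, D=e−e_prev≈-22.419820; u=1·(-12.317079)+3/2·0.365971+1/4·(-22.419820)≈-17.373077; next y=-1/10·17.317079+1/2·(-17.373077)≈-10.418247

0 5 13.750 0.000
1 5 1.094 6.875
2 5 19.293 -0.141
3 5 -1.703 9.661
4 5 25.321 -1.818
5 5 -7.637 12.842
6 5 33.614 -5.103
7 5 -17.373 17.317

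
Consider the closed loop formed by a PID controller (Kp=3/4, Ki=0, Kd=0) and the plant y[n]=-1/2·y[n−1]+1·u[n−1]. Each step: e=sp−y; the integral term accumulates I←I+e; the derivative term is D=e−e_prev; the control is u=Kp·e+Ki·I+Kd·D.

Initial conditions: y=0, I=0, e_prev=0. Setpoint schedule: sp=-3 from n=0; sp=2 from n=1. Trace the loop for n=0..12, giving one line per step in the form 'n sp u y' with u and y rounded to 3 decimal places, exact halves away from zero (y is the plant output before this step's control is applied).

(exact arithmetic carried between steps; '≈' marks a value shown rounded to 6 d.p. or computed from one; I and e_prev carry over from the previous line; the table rounds u and y to 3 d.p., halves away from zero)
n=0: y=0, sp=-3, e=sp−y=-3; I=-3, D=e−e_prev=-3; u=3/4·(-3)+0·(-3)+0·(-3)=-2.25; next y=-1/2·0+1·(-2.25)=-2.25
n=1: y=-2.25, sp=2, e=sp−y=4.25; I=1.25, D=e−e_prev=7.25; u=3/4·4.25+0·1.25+0·7.25=3.1875; next y=-1/2·(-2.25)+1·3.1875=4.3125
n=2: y=4.3125, sp=2, e=sp−y=-2.3125; I=-1.0625, D=e−e_prev=-6.5625; u=3/4·(-2.3125)+0·(-1.0625)+0·(-6.5625)=-1.734375; next y=-1/2·4.3125+1·(-1.734375)=-3.890625
n=3: y=-3.890625, sp=2, e=sp−y=5.890625; I=4.828125, D=e−e_prev=8.203125; u=3/4·5.890625+0·4.828125+0·8.203125≈4.417969; next y=-1/2·(-3.890625)+1·4.417969≈6.363281
n=4: y≈6.363281, sp=2, e=sp−y≈-4.363281; I≈0.464844, D=e−e_prev≈-10.253906; u=3/4·(-4.363281)+0·0.464844+0·(-10.253906)≈-3.272461; next y=-1/2·6.363281+1·(-3.272461)≈-6.454102
n=5: y≈-6.454102, sp=2, e=sp−y≈8.454102; I≈8.918945, D=e−e_prev≈12.817383; u=3/4·8.454102+0·8.918945+0·12.817383≈6.340576; next y=-1/2·(-6.454102)+1·6.340576≈9.567627
n=6: y≈9.567627, sp=2, e=sp−y≈-7.567627; I≈1.351318, D=e−e_prev≈-16.021729; u=3/4·(-7.567627)+0·1.351318+0·(-16.021729)≈-5.675720; next y=-1/2·9.567627+1·(-5.675720)≈-10.459534
n=7: y≈-10.459534, sp=2, e=sp−y≈12.459534; I≈13.810852, D=e−e_prev≈20.027161; u=3/4·12.459534+0·13.810852+0·20.027161≈9.344650; next y=-1/2·(-10.459534)+1·9.344650≈14.574417
n=8: y≈14.574417, sp=2, e=sp−y≈-12.574417; I≈1.236435, D=e−e_prev≈-25.033951; u=3/4·(-12.574417)+0·1.236435+0·(-25.033951)≈-9.430813; next y=-1/2·14.574417+1·(-9.430813)≈-16.718021
n=9: y≈-16.718021, sp=2, e=sp−y≈18.718021; I≈19.954456, D=e−e_prev≈31.292439; u=3/4·18.718021+0·19.954456+0·31.292439≈14.038516; next y=-1/2·(-16.718021)+1·14.038516≈22.397527
n=10: y≈22.397527, sp=2, e=sp−y≈-20.397527; I≈-0.443070, D=e−e_prev≈-39.115548; u=3/4·(-20.397527)+0·(-0.443070)+0·(-39.115548)≈-15.298145; next y=-1/2·22.397527+1·(-15.298145)≈-26.496908
n=11: y≈-26.496908, sp=2, e=sp−y≈28.496908; I≈28.053838, D=e−e_prev≈48.894435; u=3/4·28.496908+0·28.053838+0·48.894435≈21.372681; next y=-1/2·(-26.496908)+1·21.372681≈34.621136
n=12: y≈34.621136, sp=2, e=sp−y≈-32.621136; I≈-4.567298, D=e−e_prev≈-61.118044; u=3/4·(-32.621136)+0·(-4.567298)+0·(-61.118044)≈-24.465852; next y=-1/2·34.621136+1·(-24.465852)≈-41.776419

0 -3 -2.250 0.000
1 2 3.188 -2.250
2 2 -1.734 4.313
3 2 4.418 -3.891
4 2 -3.272 6.363
5 2 6.341 -6.454
6 2 -5.676 9.568
7 2 9.345 -10.460
8 2 -9.431 14.574
9 2 14.039 -16.718
10 2 -15.298 22.398
11 2 21.373 -26.497
12 2 -24.466 34.621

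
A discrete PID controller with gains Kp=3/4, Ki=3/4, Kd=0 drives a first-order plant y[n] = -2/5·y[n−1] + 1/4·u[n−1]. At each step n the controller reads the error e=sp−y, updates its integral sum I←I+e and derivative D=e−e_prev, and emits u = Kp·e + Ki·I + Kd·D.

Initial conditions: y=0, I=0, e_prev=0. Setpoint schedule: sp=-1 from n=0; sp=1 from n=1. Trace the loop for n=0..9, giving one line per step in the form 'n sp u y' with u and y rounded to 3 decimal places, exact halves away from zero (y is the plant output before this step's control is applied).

0 -1 -1.500 0.000
1 1 1.313 -0.375
2 1 1.064 0.478
3 1 2.061 0.075
4 1 2.139 0.485
5 1 2.742 0.341
6 1 2.923 0.549
7 1 3.319 0.511
8 1 3.514 0.625
9 1 3.790 0.628

(exact arithmetic carried between steps; '≈' marks a value shown rounded to 6 d.p. or computed from one; I and e_prev carry over from the previous line; the table rounds u and y to 3 d.p., halves away from zero)
n=0: y=0, sp=-1, e=sp−y=-1; I=-1, D=e−e_prev=-1; u=3/4·(-1)+3/4·(-1)+0·(-1)=-1.5; next y=-2/5·0+1/4·(-1.5)=-0.375
n=1: y=-0.375, sp=1, e=sp−y=1.375; I=0.375, D=e−e_prev=2.375; u=3/4·1.375+3/4·0.375+0·2.375=1.3125; next y=-2/5·(-0.375)+1/4·1.3125=0.478125
n=2: y=0.478125, sp=1, e=sp−y=0.521875; I=0.896875, D=e−e_prev=-0.853125; u=3/4·0.521875+3/4·0.896875+0·(-0.853125)≈1.064063; next y=-2/5·0.478125+1/4·1.064063≈0.074766
n=3: y≈0.074766, sp=1, e=sp−y≈0.925234; I≈1.822109, D=e−e_prev≈0.403359; u=3/4·0.925234+3/4·1.822109+0·0.403359≈2.060508; next y=-2/5·0.074766+1/4·2.060508≈0.485221
n=4: y≈0.485221, sp=1, e=sp−y≈0.514779; I≈2.336889, D=e−e_prev≈-0.410455; u=3/4·0.514779+3/4·2.336889+0·(-0.410455)≈2.138751; next y=-2/5·0.485221+1/4·2.138751≈0.340599
n=5: y≈0.340599, sp=1, e=sp−y≈0.659401; I≈2.996289, D=e−e_prev≈0.144621; u=3/4·0.659401+3/4·2.996289+0·0.144621≈2.741767; next y=-2/5·0.340599+1/4·2.741767≈0.549202
n=6: y≈0.549202, sp=1, e=sp−y≈0.450798; I≈3.447087, D=e−e_prev≈-0.208603; u=3/4·0.450798+3/4·3.447087+0·(-0.208603)≈2.923414; next y=-2/5·0.549202+1/4·2.923414≈0.511173
n=7: y≈0.511173, sp=1, e=sp−y≈0.488827; I≈3.935915, D=e−e_prev≈0.038029; u=3/4·0.488827+3/4·3.935915+0·0.038029≈3.318556; next y=-2/5·0.511173+1/4·3.318556≈0.625170
n=8: y≈0.625170, sp=1, e=sp−y≈0.374830; I≈4.310744, D=e−e_prev≈-0.113997; u=3/4·0.374830+3/4·4.310744+0·(-0.113997)≈3.514181; next y=-2/5·0.625170+1/4·3.514181≈0.628477
n=9: y≈0.628477, sp=1, e=sp−y≈0.371523; I≈4.682267, D=e−e_prev≈-0.003307; u=3/4·0.371523+3/4·4.682267+0·(-0.003307)≈3.790343; next y=-2/5·0.628477+1/4·3.790343≈0.696195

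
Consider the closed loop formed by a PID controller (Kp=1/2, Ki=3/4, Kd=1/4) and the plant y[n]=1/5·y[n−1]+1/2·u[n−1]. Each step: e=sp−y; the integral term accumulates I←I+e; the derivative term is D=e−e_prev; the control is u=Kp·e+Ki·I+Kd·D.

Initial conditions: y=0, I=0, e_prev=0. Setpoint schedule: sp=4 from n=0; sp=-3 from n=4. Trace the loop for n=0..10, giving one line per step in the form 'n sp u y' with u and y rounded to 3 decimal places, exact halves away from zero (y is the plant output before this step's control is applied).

(exact arithmetic carried between steps; '≈' marks a value shown rounded to 6 d.p. or computed from one; I and e_prev carry over from the previous line; the table rounds u and y to 3 d.p., halves away from zero)
n=0: y=0, sp=4, e=sp−y=4; I=4, D=e−e_prev=4; u=1/2·4+3/4·4+1/4·4=6; next y=1/5·0+1/2·6=3
n=1: y=3, sp=4, e=sp−y=1; I=5, D=e−e_prev=-3; u=1/2·1+3/4·5+1/4·(-3)=3.5; next y=1/5·3+1/2·3.5=2.35
n=2: y=2.35, sp=4, e=sp−y=1.65; I=6.65, D=e−e_prev=0.65; u=1/2·1.65+3/4·6.65+1/4·0.65=5.975; next y=1/5·2.35+1/2·5.975=3.4575
n=3: y=3.4575, sp=4, e=sp−y=0.5425; I=7.1925, D=e−e_prev=-1.1075; u=1/2·0.5425+3/4·7.1925+1/4·(-1.1075)=5.38875; next y=1/5·3.4575+1/2·5.38875=3.385875
n=4: y=3.385875, sp=-3, e=sp−y=-6.385875; I=0.806625, D=e−e_prev=-6.928375; u=1/2·(-6.385875)+3/4·0.806625+1/4·(-6.928375)≈-4.320063; next y=1/5·3.385875+1/2·(-4.320063)≈-1.482856
n=5: y≈-1.482856, sp=-3, e=sp−y≈-1.517144; I≈-0.710519, D=e−e_prev≈4.868731; u=1/2·(-1.517144)+3/4·(-0.710519)+1/4·4.868731≈-0.074278; next y=1/5·(-1.482856)+1/2·(-0.074278)≈-0.333710
n=6: y≈-0.333710, sp=-3, e=sp−y≈-2.666290; I≈-3.376808, D=e−e_prev≈-1.149146; u=1/2·(-2.666290)+3/4·(-3.376808)+1/4·(-1.149146)≈-4.153038; next y=1/5·(-0.333710)+1/2·(-4.153038)≈-2.143261
n=7: y≈-2.143261, sp=-3, e=sp−y≈-0.856739; I≈-4.233548, D=e−e_prev≈1.809551; u=1/2·(-0.856739)+3/4·(-4.233548)+1/4·1.809551≈-3.151143; next y=1/5·(-2.143261)+1/2·(-3.151143)≈-2.004223
n=8: y≈-2.004223, sp=-3, e=sp−y≈-0.995777; I≈-5.229324, D=e−e_prev≈-0.139037; u=1/2·(-0.995777)+3/4·(-5.229324)+1/4·(-0.139037)≈-4.454641; next y=1/5·(-2.004223)+1/2·(-4.454641)≈-2.628165
n=9: y≈-2.628165, sp=-3, e=sp−y≈-0.371835; I≈-5.601159, D=e−e_prev≈0.623942; u=1/2·(-0.371835)+3/4·(-5.601159)+1/4·0.623942≈-4.230801; next y=1/5·(-2.628165)+1/2·(-4.230801)≈-2.641034
n=10: y≈-2.641034, sp=-3, e=sp−y≈-0.358966; I≈-5.960125, D=e−e_prev≈0.012869; u=1/2·(-0.358966)+3/4·(-5.960125)+1/4·0.012869≈-4.646360; next y=1/5·(-2.641034)+1/2·(-4.646360)≈-2.851387

0 4 6.000 0.000
1 4 3.500 3.000
2 4 5.975 2.350
3 4 5.389 3.458
4 -3 -4.320 3.386
5 -3 -0.074 -1.483
6 -3 -4.153 -0.334
7 -3 -3.151 -2.143
8 -3 -4.455 -2.004
9 -3 -4.231 -2.628
10 -3 -4.646 -2.641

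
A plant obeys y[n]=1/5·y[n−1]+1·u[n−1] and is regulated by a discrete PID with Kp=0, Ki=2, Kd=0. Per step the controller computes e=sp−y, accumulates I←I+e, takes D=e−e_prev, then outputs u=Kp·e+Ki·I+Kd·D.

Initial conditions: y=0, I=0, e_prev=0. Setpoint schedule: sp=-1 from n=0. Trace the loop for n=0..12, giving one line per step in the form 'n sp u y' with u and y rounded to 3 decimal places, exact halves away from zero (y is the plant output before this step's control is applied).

(exact arithmetic carried between steps; '≈' marks a value shown rounded to 6 d.p. or computed from one; I and e_prev carry over from the previous line; the table rounds u and y to 3 d.p., halves away from zero)
n=0: y=0, sp=-1, e=sp−y=-1; I=-1, D=e−e_prev=-1; u=0·(-1)+2·(-1)+0·(-1)=-2; next y=1/5·0+1·(-2)=-2
n=1: y=-2, sp=-1, e=sp−y=1; I=0, D=e−e_prev=2; u=0·1+2·0+0·2=0; next y=1/5·(-2)+1·0=-0.4
n=2: y=-0.4, sp=-1, e=sp−y=-0.6; I=-0.6, D=e−e_prev=-1.6; u=0·(-0.6)+2·(-0.6)+0·(-1.6)=-1.2; next y=1/5·(-0.4)+1·(-1.2)=-1.28
n=3: y=-1.28, sp=-1, e=sp−y=0.28; I=-0.32, D=e−e_prev=0.88; u=0·0.28+2·(-0.32)+0·0.88=-0.64; next y=1/5·(-1.28)+1·(-0.64)=-0.896
n=4: y=-0.896, sp=-1, e=sp−y=-0.104; I=-0.424, D=e−e_prev=-0.384; u=0·(-0.104)+2·(-0.424)+0·(-0.384)=-0.848; next y=1/5·(-0.896)+1·(-0.848)=-1.0272
n=5: y=-1.0272, sp=-1, e=sp−y=0.0272; I=-0.3968, D=e−e_prev=0.1312; u=0·0.0272+2·(-0.3968)+0·0.1312=-0.7936; next y=1/5·(-1.0272)+1·(-0.7936)=-0.99904
n=6: y=-0.99904, sp=-1, e=sp−y=-0.00096; I=-0.39776, D=e−e_prev=-0.02816; u=0·(-0.00096)+2·(-0.39776)+0·(-0.02816)=-0.79552; next y=1/5·(-0.99904)+1·(-0.79552)=-0.995328
n=7: y=-0.995328, sp=-1, e=sp−y=-0.004672; I=-0.402432, D=e−e_prev=-0.003712; u=0·(-0.004672)+2·(-0.402432)+0·(-0.003712)=-0.804864; next y=1/5·(-0.995328)+1·(-0.804864)≈-1.003930
n=8: y≈-1.003930, sp=-1, e=sp−y≈0.003930; I≈-0.398502, D=e−e_prev≈0.008602; u=0·0.003930+2·(-0.398502)+0·0.008602≈-0.797005; next y=1/5·(-1.003930)+1·(-0.797005)≈-0.997791
n=9: y≈-0.997791, sp=-1, e=sp−y≈-0.002209; I≈-0.400712, D=e−e_prev≈-0.006139; u=0·(-0.002209)+2·(-0.400712)+0·(-0.006139)≈-0.801423; next y=1/5·(-0.997791)+1·(-0.801423)≈-1.000982
n=10: y≈-1.000982, sp=-1, e=sp−y≈0.000982; I≈-0.399730, D=e−e_prev≈0.003191; u=0·0.000982+2·(-0.399730)+0·0.003191≈-0.799460; next y=1/5·(-1.000982)+1·(-0.799460)≈-0.999657
n=11: y≈-0.999657, sp=-1, e=sp−y≈-0.000343; I≈-0.400074, D=e−e_prev≈-0.001325; u=0·(-0.000343)+2·(-0.400074)+0·(-0.001325)≈-0.800147; next y=1/5·(-0.999657)+1·(-0.800147)≈-1.000078
n=12: y≈-1.000078, sp=-1, e=sp−y≈0.000078; I≈-0.399995, D=e−e_prev≈0.000422; u=0·0.000078+2·(-0.399995)+0·0.000422≈-0.799990; next y=1/5·(-1.000078)+1·(-0.799990)≈-1.000006

0 -1 -2.000 0.000
1 -1 0.000 -2.000
2 -1 -1.200 -0.400
3 -1 -0.640 -1.280
4 -1 -0.848 -0.896
5 -1 -0.794 -1.027
6 -1 -0.796 -0.999
7 -1 -0.805 -0.995
8 -1 -0.797 -1.004
9 -1 -0.801 -0.998
10 -1 -0.799 -1.001
11 -1 -0.800 -1.000
12 -1 -0.800 -1.000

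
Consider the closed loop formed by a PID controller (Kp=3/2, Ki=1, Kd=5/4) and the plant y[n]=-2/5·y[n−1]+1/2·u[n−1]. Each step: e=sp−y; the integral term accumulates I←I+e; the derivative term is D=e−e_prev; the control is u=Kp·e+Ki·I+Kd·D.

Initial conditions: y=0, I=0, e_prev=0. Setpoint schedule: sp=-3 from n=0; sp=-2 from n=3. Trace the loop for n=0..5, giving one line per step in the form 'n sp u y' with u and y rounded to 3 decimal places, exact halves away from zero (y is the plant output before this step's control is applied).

0 -3 -11.250 0.000
1 -3 10.594 -5.625
2 -3 -43.207 7.547
3 -2 87.095 -24.622
4 -2 -224.314 53.397
5 -2 518.734 -133.516

(exact arithmetic carried between steps; '≈' marks a value shown rounded to 6 d.p. or computed from one; I and e_prev carry over from the previous line; the table rounds u and y to 3 d.p., halves away from zero)
n=0: y=0, sp=-3, e=sp−y=-3; I=-3, D=e−e_prev=-3; u=3/2·(-3)+1·(-3)+5/4·(-3)=-11.25; next y=-2/5·0+1/2·(-11.25)=-5.625
n=1: y=-5.625, sp=-3, e=sp−y=2.625; I=-0.375, D=e−e_prev=5.625; u=3/2·2.625+1·(-0.375)+5/4·5.625=10.59375; next y=-2/5·(-5.625)+1/2·10.59375=7.546875
n=2: y=7.546875, sp=-3, e=sp−y=-10.546875; I=-10.921875, D=e−e_prev=-13.171875; u=3/2·(-10.546875)+1·(-10.921875)+5/4·(-13.171875)≈-43.207031; next y=-2/5·7.546875+1/2·(-43.207031)≈-24.622266
n=3: y≈-24.622266, sp=-2, e=sp−y≈22.622266; I≈11.700391, D=e−e_prev≈33.169141; u=3/2·22.622266+1·11.700391+5/4·33.169141≈87.095215; next y=-2/5·(-24.622266)+1/2·87.095215≈53.396514
n=4: y≈53.396514, sp=-2, e=sp−y≈-55.396514; I≈-43.696123, D=e−e_prev≈-78.018779; u=3/2·(-55.396514)+1·(-43.696123)+5/4·(-78.018779)≈-224.314368; next y=-2/5·53.396514+1/2·(-224.314368)≈-133.515789
n=5: y≈-133.515789, sp=-2, e=sp−y≈131.515789; I≈87.819666, D=e−e_prev≈186.912303; u=3/2·131.515789+1·87.819666+5/4·186.912303≈518.733729; next y=-2/5·(-133.515789)+1/2·518.733729≈312.773180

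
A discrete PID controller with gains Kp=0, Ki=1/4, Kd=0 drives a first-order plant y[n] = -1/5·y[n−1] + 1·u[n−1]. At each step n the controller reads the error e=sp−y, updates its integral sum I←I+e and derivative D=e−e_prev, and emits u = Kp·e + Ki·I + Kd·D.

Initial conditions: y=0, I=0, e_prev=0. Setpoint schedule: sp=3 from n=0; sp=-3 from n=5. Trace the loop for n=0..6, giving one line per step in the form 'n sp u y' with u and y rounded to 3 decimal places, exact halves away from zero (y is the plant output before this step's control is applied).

0 3 0.750 0.000
1 3 1.313 0.750
2 3 1.772 1.163
3 3 2.137 1.539
4 3 2.430 1.829
5 -3 1.164 2.064
6 -3 0.226 0.751

(exact arithmetic carried between steps; '≈' marks a value shown rounded to 6 d.p. or computed from one; I and e_prev carry over from the previous line; the table rounds u and y to 3 d.p., halves away from zero)
n=0: y=0, sp=3, e=sp−y=3; I=3, D=e−e_prev=3; u=0·3+1/4·3+0·3=0.75; next y=-1/5·0+1·0.75=0.75
n=1: y=0.75, sp=3, e=sp−y=2.25; I=5.25, D=e−e_prev=-0.75; u=0·2.25+1/4·5.25+0·(-0.75)=1.3125; next y=-1/5·0.75+1·1.3125=1.1625
n=2: y=1.1625, sp=3, e=sp−y=1.8375; I=7.0875, D=e−e_prev=-0.4125; u=0·1.8375+1/4·7.0875+0·(-0.4125)=1.771875; next y=-1/5·1.1625+1·1.771875=1.539375
n=3: y=1.539375, sp=3, e=sp−y=1.460625; I=8.548125, D=e−e_prev=-0.376875; u=0·1.460625+1/4·8.548125+0·(-0.376875)≈2.137031; next y=-1/5·1.539375+1·2.137031≈1.829156
n=4: y≈1.829156, sp=3, e=sp−y≈1.170844; I≈9.718969, D=e−e_prev≈-0.289781; u=0·1.170844+1/4·9.718969+0·(-0.289781)≈2.429742; next y=-1/5·1.829156+1·2.429742≈2.063911
n=5: y≈2.063911, sp=-3, e=sp−y≈-5.063911; I≈4.655058, D=e−e_prev≈-6.234755; u=0·(-5.063911)+1/4·4.655058+0·(-6.234755)≈1.163764; next y=-1/5·2.063911+1·1.163764≈0.750982
n=6: y≈0.750982, sp=-3, e=sp−y≈-3.750982; I≈0.904076, D=e−e_prev≈1.312929; u=0·(-3.750982)+1/4·0.904076+0·1.312929≈0.226019; next y=-1/5·0.750982+1·0.226019≈0.075822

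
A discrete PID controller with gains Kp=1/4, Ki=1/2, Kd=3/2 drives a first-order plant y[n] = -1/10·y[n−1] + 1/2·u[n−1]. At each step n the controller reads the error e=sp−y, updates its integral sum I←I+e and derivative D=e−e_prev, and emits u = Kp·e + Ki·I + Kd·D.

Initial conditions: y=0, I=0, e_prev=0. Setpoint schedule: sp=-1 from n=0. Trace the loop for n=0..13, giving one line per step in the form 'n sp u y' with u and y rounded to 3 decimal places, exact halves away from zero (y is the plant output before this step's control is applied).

0 -1 -2.250 0.000
1 -1 1.281 -1.125
2 -1 -4.570 0.753
3 -1 4.376 -2.360
4 -1 -10.378 2.424
5 -1 12.760 -5.431
6 -1 -24.605 6.923
7 -1 34.781 -12.995
8 -1 -60.390 18.690
9 -1 91.489 -32.064
10 -1 -151.393 48.951
11 -1 236.624 -80.592
12 -1 -383.560 126.371
13 -1 607.473 -204.417

(exact arithmetic carried between steps; '≈' marks a value shown rounded to 6 d.p. or computed from one; I and e_prev carry over from the previous line; the table rounds u and y to 3 d.p., halves away from zero)
n=0: y=0, sp=-1, e=sp−y=-1; I=-1, D=e−e_prev=-1; u=1/4·(-1)+1/2·(-1)+3/2·(-1)=-2.25; next y=-1/10·0+1/2·(-2.25)=-1.125
n=1: y=-1.125, sp=-1, e=sp−y=0.125; I=-0.875, D=e−e_prev=1.125; u=1/4·0.125+1/2·(-0.875)+3/2·1.125=1.28125; next y=-1/10·(-1.125)+1/2·1.28125=0.753125
n=2: y=0.753125, sp=-1, e=sp−y=-1.753125; I=-2.628125, D=e−e_prev=-1.878125; u=1/4·(-1.753125)+1/2·(-2.628125)+3/2·(-1.878125)≈-4.569531; next y=-1/10·0.753125+1/2·(-4.569531)≈-2.360078
n=3: y≈-2.360078, sp=-1, e=sp−y≈1.360078; I≈-1.268047, D=e−e_prev≈3.113203; u=1/4·1.360078+1/2·(-1.268047)+3/2·3.113203≈4.375801; next y=-1/10·(-2.360078)+1/2·4.375801≈2.423908
n=4: y≈2.423908, sp=-1, e=sp−y≈-3.423908; I≈-4.691955, D=e−e_prev≈-4.783986; u=1/4·(-3.423908)+1/2·(-4.691955)+3/2·(-4.783986)≈-10.377934; next y=-1/10·2.423908+1/2·(-10.377934)≈-5.431358
n=5: y≈-5.431358, sp=-1, e=sp−y≈4.431358; I≈-0.260597, D=e−e_prev≈7.855266; u=1/4·4.431358+1/2·(-0.260597)+3/2·7.855266≈12.760440; next y=-1/10·(-5.431358)+1/2·12.760440≈6.923356
n=6: y≈6.923356, sp=-1, e=sp−y≈-7.923356; I≈-8.183953, D=e−e_prev≈-12.354714; u=1/4·(-7.923356)+1/2·(-8.183953)+3/2·(-12.354714)≈-24.604886; next y=-1/10·6.923356+1/2·(-24.604886)≈-12.994779
n=7: y≈-12.994779, sp=-1, e=sp−y≈11.994779; I≈3.810826, D=e−e_prev≈19.918134; u=1/4·11.994779+1/2·3.810826+3/2·19.918134≈34.781309; next y=-1/10·(-12.994779)+1/2·34.781309≈18.690132
n=8: y≈18.690132, sp=-1, e=sp−y≈-19.690132; I≈-15.879307, D=e−e_prev≈-31.684911; u=1/4·(-19.690132)+1/2·(-15.879307)+3/2·(-31.684911)≈-60.389553; next y=-1/10·18.690132+1/2·(-60.389553)≈-32.063790
n=9: y≈-32.063790, sp=-1, e=sp−y≈31.063790; I≈15.184483, D=e−e_prev≈50.753922; u=1/4·31.063790+1/2·15.184483+3/2·50.753922≈91.489071; next y=-1/10·(-32.063790)+1/2·91.489071≈48.950915
n=10: y≈48.950915, sp=-1, e=sp−y≈-49.950915; I≈-34.766432, D=e−e_prev≈-81.014704; u=1/4·(-49.950915)+1/2·(-34.766432)+3/2·(-81.014704)≈-151.393001; next y=-1/10·48.950915+1/2·(-151.393001)≈-80.591592
n=11: y≈-80.591592, sp=-1, e=sp−y≈79.591592; I≈44.825160, D=e−e_prev≈129.542507; u=1/4·79.591592+1/2·44.825160+3/2·129.542507≈236.624238; next y=-1/10·(-80.591592)+1/2·236.624238≈126.371278
n=12: y≈126.371278, sp=-1, e=sp−y≈-127.371278; I≈-82.546118, D=e−e_prev≈-206.962870; u=1/4·(-127.371278)+1/2·(-82.546118)+3/2·(-206.962870)≈-383.560184; next y=-1/10·126.371278+1/2·(-383.560184)≈-204.417220
n=13: y≈-204.417220, sp=-1, e=sp−y≈203.417220; I≈120.871101, D=e−e_prev≈330.788498; u=1/4·203.417220+1/2·120.871101+3/2·330.788498≈607.472602; next y=-1/10·(-204.417220)+1/2·607.472602≈324.178023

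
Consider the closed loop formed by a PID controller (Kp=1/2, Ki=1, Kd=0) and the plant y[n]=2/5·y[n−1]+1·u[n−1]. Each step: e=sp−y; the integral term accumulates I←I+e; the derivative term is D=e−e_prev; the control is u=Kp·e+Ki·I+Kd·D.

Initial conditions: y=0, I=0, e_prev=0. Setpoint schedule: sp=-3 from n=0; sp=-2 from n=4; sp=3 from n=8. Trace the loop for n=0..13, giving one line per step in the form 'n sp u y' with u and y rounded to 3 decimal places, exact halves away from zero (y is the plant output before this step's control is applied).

(exact arithmetic carried between steps; '≈' marks a value shown rounded to 6 d.p. or computed from one; I and e_prev carry over from the previous line; the table rounds u and y to 3 d.p., halves away from zero)
n=0: y=0, sp=-3, e=sp−y=-3; I=-3, D=e−e_prev=-3; u=1/2·(-3)+1·(-3)+0·(-3)=-4.5; next y=2/5·0+1·(-4.5)=-4.5
n=1: y=-4.5, sp=-3, e=sp−y=1.5; I=-1.5, D=e−e_prev=4.5; u=1/2·1.5+1·(-1.5)+0·4.5=-0.75; next y=2/5·(-4.5)+1·(-0.75)=-2.55
n=2: y=-2.55, sp=-3, e=sp−y=-0.45; I=-1.95, D=e−e_prev=-1.95; u=1/2·(-0.45)+1·(-1.95)+0·(-1.95)=-2.175; next y=2/5·(-2.55)+1·(-2.175)=-3.195
n=3: y=-3.195, sp=-3, e=sp−y=0.195; I=-1.755, D=e−e_prev=0.645; u=1/2·0.195+1·(-1.755)+0·0.645=-1.6575; next y=2/5·(-3.195)+1·(-1.6575)=-2.9355
n=4: y=-2.9355, sp=-2, e=sp−y=0.9355; I=-0.8195, D=e−e_prev=0.7405; u=1/2·0.9355+1·(-0.8195)+0·0.7405=-0.35175; next y=2/5·(-2.9355)+1·(-0.35175)=-1.52595
n=5: y=-1.52595, sp=-2, e=sp−y=-0.47405; I=-1.29355, D=e−e_prev=-1.40955; u=1/2·(-0.47405)+1·(-1.29355)+0·(-1.40955)=-1.530575; next y=2/5·(-1.52595)+1·(-1.530575)=-2.140955
n=6: y=-2.140955, sp=-2, e=sp−y=0.140955; I=-1.152595, D=e−e_prev=0.615005; u=1/2·0.140955+1·(-1.152595)+0·0.615005≈-1.082118; next y=2/5·(-2.140955)+1·(-1.082118)≈-1.938500
n=7: y≈-1.938500, sp=-2, e=sp−y≈-0.061501; I≈-1.214096, D=e−e_prev≈-0.202456; u=1/2·(-0.061501)+1·(-1.214096)+0·(-0.202456)≈-1.244846; next y=2/5·(-1.938500)+1·(-1.244846)≈-2.020246
n=8: y≈-2.020246, sp=3, e=sp−y≈5.020246; I≈3.806150, D=e−e_prev≈5.081746; u=1/2·5.020246+1·3.806150+0·5.081746≈6.316273; next y=2/5·(-2.020246)+1·6.316273≈5.508175
n=9: y≈5.508175, sp=3, e=sp−y≈-2.508175; I≈1.297975, D=e−e_prev≈-7.528420; u=1/2·(-2.508175)+1·1.297975+0·(-7.528420)≈0.043888; next y=2/5·5.508175+1·0.043888≈2.247158
n=10: y≈2.247158, sp=3, e=sp−y≈0.752842; I≈2.050817, D=e−e_prev≈3.261017; u=1/2·0.752842+1·2.050817+0·3.261017≈2.427238; next y=2/5·2.247158+1·2.427238≈3.326102
n=11: y≈3.326102, sp=3, e=sp−y≈-0.326102; I≈1.724716, D=e−e_prev≈-1.078944; u=1/2·(-0.326102)+1·1.724716+0·(-1.078944)≈1.561665; next y=2/5·3.326102+1·1.561665≈2.892106
n=12: y≈2.892106, sp=3, e=sp−y≈0.107894; I≈1.832610, D=e−e_prev≈0.433996; u=1/2·0.107894+1·1.832610+0·0.433996≈1.886557; next y=2/5·2.892106+1·1.886557≈3.043400
n=13: y≈3.043400, sp=3, e=sp−y≈-0.043400; I≈1.789211, D=e−e_prev≈-0.151294; u=1/2·(-0.043400)+1·1.789211+0·(-0.151294)≈1.767511; next y=2/5·3.043400+1·1.767511≈2.984871

0 -3 -4.500 0.000
1 -3 -0.750 -4.500
2 -3 -2.175 -2.550
3 -3 -1.658 -3.195
4 -2 -0.352 -2.936
5 -2 -1.531 -1.526
6 -2 -1.082 -2.141
7 -2 -1.245 -1.938
8 3 6.316 -2.020
9 3 0.044 5.508
10 3 2.427 2.247
11 3 1.562 3.326
12 3 1.887 2.892
13 3 1.768 3.043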